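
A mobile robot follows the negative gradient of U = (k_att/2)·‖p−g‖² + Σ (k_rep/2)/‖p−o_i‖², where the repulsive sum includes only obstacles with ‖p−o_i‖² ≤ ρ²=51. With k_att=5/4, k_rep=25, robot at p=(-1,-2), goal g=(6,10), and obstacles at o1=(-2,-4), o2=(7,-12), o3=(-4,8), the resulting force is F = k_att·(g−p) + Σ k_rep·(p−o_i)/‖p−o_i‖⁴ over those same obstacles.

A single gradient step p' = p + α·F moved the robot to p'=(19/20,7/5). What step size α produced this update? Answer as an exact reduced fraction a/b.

α = 1/5

F_att = 5/4·(g−p) = 5/4·(7,12) = (8.7500,15.0000)
o1: d²=5 ≤ ρ²=51; F_rep = 25·(1,2)/5² = (1.0000,2.0000)
o2: d²=164 > ρ²=51 → inactive
o3: d²=109 > ρ²=51 → inactive
F = F_att + ΣF_rep = (9.7500,17.0000)
Δp = p'−p = (1.9500,3.4000); α = Δx/Fx = (39/20) / (39/4) = 1/5
check: Δy/Fy = (17/5) / (17) = 1/5 ✓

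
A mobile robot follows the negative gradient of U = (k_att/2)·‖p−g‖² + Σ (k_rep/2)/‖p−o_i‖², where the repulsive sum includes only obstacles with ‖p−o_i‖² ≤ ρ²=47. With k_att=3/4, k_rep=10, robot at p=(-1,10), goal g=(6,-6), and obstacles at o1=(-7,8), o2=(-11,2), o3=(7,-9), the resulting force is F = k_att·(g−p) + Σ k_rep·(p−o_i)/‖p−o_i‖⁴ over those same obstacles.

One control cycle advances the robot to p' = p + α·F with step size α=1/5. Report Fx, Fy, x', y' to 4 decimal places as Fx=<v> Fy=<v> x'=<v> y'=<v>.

Fx=5.2875 Fy=-11.9875 x'=0.0575 y'=7.6025

F_att = 3/4·(g−p) = 3/4·(7,-16) = (5.2500,-12.0000)
o1: d²=40 ≤ ρ²=47; F_rep = 10·(6,2)/40² = (0.0375,0.0125)
o2: d²=164 > ρ²=47 → inactive
o3: d²=425 > ρ²=47 → inactive
F = F_att + ΣF_rep = (5.2875,-11.9875)
p' = p + 1/5·F = (0.0575,7.6025)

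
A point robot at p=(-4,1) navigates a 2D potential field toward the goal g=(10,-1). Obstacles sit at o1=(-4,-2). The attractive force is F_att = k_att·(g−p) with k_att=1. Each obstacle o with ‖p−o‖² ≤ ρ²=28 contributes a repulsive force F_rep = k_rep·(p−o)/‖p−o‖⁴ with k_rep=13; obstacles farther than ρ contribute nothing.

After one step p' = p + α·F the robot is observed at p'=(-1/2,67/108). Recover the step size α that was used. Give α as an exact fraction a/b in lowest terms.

α = 1/4

F_att = 1·(g−p) = 1·(14,-2) = (14.0000,-2.0000)
o1: d²=9 ≤ ρ²=28; F_rep = 13·(0,3)/9² = (0.0000,0.4815)
F = F_att + ΣF_rep = (14.0000,-1.5185)
Δp = p'−p = (3.5000,-0.3796); α = Δx/Fx = (7/2) / (14) = 1/4
check: Δy/Fy = (-41/108) / (-41/27) = 1/4 ✓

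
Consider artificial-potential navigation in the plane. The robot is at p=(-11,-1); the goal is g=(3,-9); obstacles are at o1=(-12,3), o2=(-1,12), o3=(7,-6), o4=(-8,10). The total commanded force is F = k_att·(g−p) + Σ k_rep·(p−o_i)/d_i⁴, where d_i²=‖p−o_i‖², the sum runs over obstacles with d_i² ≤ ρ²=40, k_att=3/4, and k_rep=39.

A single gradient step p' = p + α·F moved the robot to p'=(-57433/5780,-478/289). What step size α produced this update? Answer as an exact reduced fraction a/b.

F_att = 3/4·(g−p) = 3/4·(14,-8) = (10.5000,-6.0000)
o1: d²=17 ≤ ρ²=40; F_rep = 39·(1,-4)/17² = (0.1349,-0.5398)
o2: d²=269 > ρ²=40 → inactive
o3: d²=349 > ρ²=40 → inactive
o4: d²=130 > ρ²=40 → inactive
F = F_att + ΣF_rep = (10.6349,-6.5398)
Δp = p'−p = (1.0635,-0.6540); α = Δx/Fx = (6147/5780) / (6147/578) = 1/10
check: Δy/Fy = (-189/289) / (-1890/289) = 1/10 ✓

α = 1/10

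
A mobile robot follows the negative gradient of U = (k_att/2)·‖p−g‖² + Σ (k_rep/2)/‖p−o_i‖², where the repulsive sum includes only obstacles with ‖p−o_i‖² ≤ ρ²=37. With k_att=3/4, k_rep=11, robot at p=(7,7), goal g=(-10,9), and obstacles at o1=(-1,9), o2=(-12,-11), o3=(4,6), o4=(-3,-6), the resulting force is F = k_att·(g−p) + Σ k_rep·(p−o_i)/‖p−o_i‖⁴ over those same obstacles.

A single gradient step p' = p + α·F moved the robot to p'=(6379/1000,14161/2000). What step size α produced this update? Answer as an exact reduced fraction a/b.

F_att = 3/4·(g−p) = 3/4·(-17,2) = (-12.7500,1.5000)
o1: d²=68 > ρ²=37 → inactive
o2: d²=685 > ρ²=37 → inactive
o3: d²=10 ≤ ρ²=37; F_rep = 11·(3,1)/10² = (0.3300,0.1100)
o4: d²=269 > ρ²=37 → inactive
F = F_att + ΣF_rep = (-12.4200,1.6100)
Δp = p'−p = (-0.6210,0.0805); α = Δx/Fx = (-621/1000) / (-621/50) = 1/20
check: Δy/Fy = (161/2000) / (161/100) = 1/20 ✓

α = 1/20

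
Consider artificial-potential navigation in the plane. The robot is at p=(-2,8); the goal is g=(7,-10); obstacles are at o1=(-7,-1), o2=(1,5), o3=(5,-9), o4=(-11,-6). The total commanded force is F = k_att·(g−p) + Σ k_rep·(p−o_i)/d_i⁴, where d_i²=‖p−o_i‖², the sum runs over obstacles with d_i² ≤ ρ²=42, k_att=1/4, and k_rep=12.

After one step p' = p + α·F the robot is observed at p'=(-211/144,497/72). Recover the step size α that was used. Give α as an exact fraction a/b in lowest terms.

α = 1/4

F_att = 1/4·(g−p) = 1/4·(9,-18) = (2.2500,-4.5000)
o1: d²=106 > ρ²=42 → inactive
o2: d²=18 ≤ ρ²=42; F_rep = 12·(-3,3)/18² = (-0.1111,0.1111)
o3: d²=338 > ρ²=42 → inactive
o4: d²=277 > ρ²=42 → inactive
F = F_att + ΣF_rep = (2.1389,-4.3889)
Δp = p'−p = (0.5347,-1.0972); α = Δx/Fx = (77/144) / (77/36) = 1/4
check: Δy/Fy = (-79/72) / (-79/18) = 1/4 ✓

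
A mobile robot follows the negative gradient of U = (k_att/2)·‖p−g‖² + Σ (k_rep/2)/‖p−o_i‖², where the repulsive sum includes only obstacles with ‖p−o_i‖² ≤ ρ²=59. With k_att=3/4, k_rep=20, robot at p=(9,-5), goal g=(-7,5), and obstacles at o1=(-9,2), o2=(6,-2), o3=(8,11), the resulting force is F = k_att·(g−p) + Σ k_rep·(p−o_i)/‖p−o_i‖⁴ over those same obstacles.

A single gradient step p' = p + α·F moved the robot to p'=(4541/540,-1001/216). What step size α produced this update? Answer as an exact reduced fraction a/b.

F_att = 3/4·(g−p) = 3/4·(-16,10) = (-12.0000,7.5000)
o1: d²=373 > ρ²=59 → inactive
o2: d²=18 ≤ ρ²=59; F_rep = 20·(3,-3)/18² = (0.1852,-0.1852)
o3: d²=257 > ρ²=59 → inactive
F = F_att + ΣF_rep = (-11.8148,7.3148)
Δp = p'−p = (-0.5907,0.3657); α = Δx/Fx = (-319/540) / (-319/27) = 1/20
check: Δy/Fy = (79/216) / (395/54) = 1/20 ✓

α = 1/20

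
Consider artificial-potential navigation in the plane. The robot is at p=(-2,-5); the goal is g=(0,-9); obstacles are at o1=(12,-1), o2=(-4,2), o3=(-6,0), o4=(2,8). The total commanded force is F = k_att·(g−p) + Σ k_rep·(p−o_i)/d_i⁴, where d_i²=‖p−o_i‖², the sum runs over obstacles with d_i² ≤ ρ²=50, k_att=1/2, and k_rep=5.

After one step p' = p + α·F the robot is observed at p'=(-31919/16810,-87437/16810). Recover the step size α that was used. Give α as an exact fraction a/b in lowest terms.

F_att = 1/2·(g−p) = 1/2·(2,-4) = (1.0000,-2.0000)
o1: d²=212 > ρ²=50 → inactive
o2: d²=53 > ρ²=50 → inactive
o3: d²=41 ≤ ρ²=50; F_rep = 5·(4,-5)/41² = (0.0119,-0.0149)
o4: d²=185 > ρ²=50 → inactive
F = F_att + ΣF_rep = (1.0119,-2.0149)
Δp = p'−p = (0.1012,-0.2015); α = Δx/Fx = (1701/16810) / (1701/1681) = 1/10
check: Δy/Fy = (-3387/16810) / (-3387/1681) = 1/10 ✓

α = 1/10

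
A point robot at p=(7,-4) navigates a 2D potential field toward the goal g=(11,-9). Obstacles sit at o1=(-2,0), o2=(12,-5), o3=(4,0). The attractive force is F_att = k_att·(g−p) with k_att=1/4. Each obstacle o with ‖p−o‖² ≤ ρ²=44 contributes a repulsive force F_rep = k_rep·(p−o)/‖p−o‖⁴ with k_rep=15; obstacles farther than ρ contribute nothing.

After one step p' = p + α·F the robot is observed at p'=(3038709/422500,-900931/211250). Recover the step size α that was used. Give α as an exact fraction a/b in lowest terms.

α = 1/5

F_att = 1/4·(g−p) = 1/4·(4,-5) = (1.0000,-1.2500)
o1: d²=97 > ρ²=44 → inactive
o2: d²=26 ≤ ρ²=44; F_rep = 15·(-5,1)/26² = (-0.1109,0.0222)
o3: d²=25 ≤ ρ²=44; F_rep = 15·(3,-4)/25² = (0.0720,-0.0960)
F = F_att + ΣF_rep = (0.9611,-1.3238)
Δp = p'−p = (0.1922,-0.2648); α = Δx/Fx = (81209/422500) / (81209/84500) = 1/5
check: Δy/Fy = (-55931/211250) / (-55931/42250) = 1/5 ✓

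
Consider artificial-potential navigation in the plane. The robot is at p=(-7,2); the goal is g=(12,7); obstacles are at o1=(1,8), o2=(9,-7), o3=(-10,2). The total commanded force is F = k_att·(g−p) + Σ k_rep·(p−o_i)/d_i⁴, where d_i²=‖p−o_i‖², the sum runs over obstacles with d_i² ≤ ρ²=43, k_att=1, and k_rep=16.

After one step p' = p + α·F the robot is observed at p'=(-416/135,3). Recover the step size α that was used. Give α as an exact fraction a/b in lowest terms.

F_att = 1·(g−p) = 1·(19,5) = (19.0000,5.0000)
o1: d²=100 > ρ²=43 → inactive
o2: d²=337 > ρ²=43 → inactive
o3: d²=9 ≤ ρ²=43; F_rep = 16·(3,0)/9² = (0.5926,0.0000)
F = F_att + ΣF_rep = (19.5926,5.0000)
Δp = p'−p = (3.9185,1.0000); α = Δx/Fx = (529/135) / (529/27) = 1/5
check: Δy/Fy = (1) / (5) = 1/5 ✓

α = 1/5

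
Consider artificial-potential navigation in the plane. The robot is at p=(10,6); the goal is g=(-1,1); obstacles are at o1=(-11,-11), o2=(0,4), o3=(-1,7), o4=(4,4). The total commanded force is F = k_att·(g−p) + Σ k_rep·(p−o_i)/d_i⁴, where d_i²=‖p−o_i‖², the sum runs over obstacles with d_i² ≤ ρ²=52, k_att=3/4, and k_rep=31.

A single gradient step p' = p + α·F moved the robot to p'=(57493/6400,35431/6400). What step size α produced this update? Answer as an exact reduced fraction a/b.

α = 1/8

F_att = 3/4·(g−p) = 3/4·(-11,-5) = (-8.2500,-3.7500)
o1: d²=730 > ρ²=52 → inactive
o2: d²=104 > ρ²=52 → inactive
o3: d²=122 > ρ²=52 → inactive
o4: d²=40 ≤ ρ²=52; F_rep = 31·(6,2)/40² = (0.1163,0.0387)
F = F_att + ΣF_rep = (-8.1337,-3.7113)
Δp = p'−p = (-1.0167,-0.4639); α = Δx/Fx = (-6507/6400) / (-6507/800) = 1/8
check: Δy/Fy = (-2969/6400) / (-2969/800) = 1/8 ✓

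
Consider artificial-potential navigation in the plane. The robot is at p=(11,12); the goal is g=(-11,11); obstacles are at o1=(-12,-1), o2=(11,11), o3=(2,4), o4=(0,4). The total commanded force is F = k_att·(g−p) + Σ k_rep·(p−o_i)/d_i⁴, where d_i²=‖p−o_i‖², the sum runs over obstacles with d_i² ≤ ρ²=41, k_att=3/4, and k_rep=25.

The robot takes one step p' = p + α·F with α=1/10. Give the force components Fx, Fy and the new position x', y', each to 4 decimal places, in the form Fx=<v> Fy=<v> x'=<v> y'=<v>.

Fx=-16.5000 Fy=24.2500 x'=9.3500 y'=14.4250

F_att = 3/4·(g−p) = 3/4·(-22,-1) = (-16.5000,-0.7500)
o1: d²=698 > ρ²=41 → inactive
o2: d²=1 ≤ ρ²=41; F_rep = 25·(0,1)/1² = (0.0000,25.0000)
o3: d²=145 > ρ²=41 → inactive
o4: d²=185 > ρ²=41 → inactive
F = F_att + ΣF_rep = (-16.5000,24.2500)
p' = p + 1/10·F = (9.3500,14.4250)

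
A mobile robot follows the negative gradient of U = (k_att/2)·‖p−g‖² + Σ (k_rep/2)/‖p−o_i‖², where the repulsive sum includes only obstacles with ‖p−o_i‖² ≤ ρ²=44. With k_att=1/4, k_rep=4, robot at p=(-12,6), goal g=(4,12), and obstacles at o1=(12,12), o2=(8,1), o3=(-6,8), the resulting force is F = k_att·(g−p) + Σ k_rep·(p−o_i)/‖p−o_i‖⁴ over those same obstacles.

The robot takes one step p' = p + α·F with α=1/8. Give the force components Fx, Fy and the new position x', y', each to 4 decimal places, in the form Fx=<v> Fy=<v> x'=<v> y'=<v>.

F_att = 1/4·(g−p) = 1/4·(16,6) = (4.0000,1.5000)
o1: d²=612 > ρ²=44 → inactive
o2: d²=425 > ρ²=44 → inactive
o3: d²=40 ≤ ρ²=44; F_rep = 4·(-6,-2)/40² = (-0.0150,-0.0050)
F = F_att + ΣF_rep = (3.9850,1.4950)
p' = p + 1/8·F = (-11.5019,6.1869)

Fx=3.9850 Fy=1.4950 x'=-11.5019 y'=6.1869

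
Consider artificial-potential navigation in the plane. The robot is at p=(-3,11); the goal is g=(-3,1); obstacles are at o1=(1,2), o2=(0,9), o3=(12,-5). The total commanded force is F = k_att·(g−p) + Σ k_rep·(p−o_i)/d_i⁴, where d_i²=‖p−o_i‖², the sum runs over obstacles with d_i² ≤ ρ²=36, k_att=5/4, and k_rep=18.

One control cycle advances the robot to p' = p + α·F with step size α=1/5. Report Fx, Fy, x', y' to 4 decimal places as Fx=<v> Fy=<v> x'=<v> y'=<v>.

F_att = 5/4·(g−p) = 5/4·(0,-10) = (0.0000,-12.5000)
o1: d²=97 > ρ²=36 → inactive
o2: d²=13 ≤ ρ²=36; F_rep = 18·(-3,2)/13² = (-0.3195,0.2130)
o3: d²=481 > ρ²=36 → inactive
F = F_att + ΣF_rep = (-0.3195,-12.2870)
p' = p + 1/5·F = (-3.0639,8.5426)

Fx=-0.3195 Fy=-12.2870 x'=-3.0639 y'=8.5426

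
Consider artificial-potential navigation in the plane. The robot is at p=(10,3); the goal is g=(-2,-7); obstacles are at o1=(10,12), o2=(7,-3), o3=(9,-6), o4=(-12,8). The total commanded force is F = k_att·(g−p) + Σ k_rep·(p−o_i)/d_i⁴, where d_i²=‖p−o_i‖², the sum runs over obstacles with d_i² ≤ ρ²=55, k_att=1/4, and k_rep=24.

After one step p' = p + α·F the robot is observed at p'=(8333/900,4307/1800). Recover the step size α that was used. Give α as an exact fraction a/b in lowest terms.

F_att = 1/4·(g−p) = 1/4·(-12,-10) = (-3.0000,-2.5000)
o1: d²=81 > ρ²=55 → inactive
o2: d²=45 ≤ ρ²=55; F_rep = 24·(3,6)/45² = (0.0356,0.0711)
o3: d²=82 > ρ²=55 → inactive
o4: d²=509 > ρ²=55 → inactive
F = F_att + ΣF_rep = (-2.9644,-2.4289)
Δp = p'−p = (-0.7411,-0.6072); α = Δx/Fx = (-667/900) / (-667/225) = 1/4
check: Δy/Fy = (-1093/1800) / (-1093/450) = 1/4 ✓

α = 1/4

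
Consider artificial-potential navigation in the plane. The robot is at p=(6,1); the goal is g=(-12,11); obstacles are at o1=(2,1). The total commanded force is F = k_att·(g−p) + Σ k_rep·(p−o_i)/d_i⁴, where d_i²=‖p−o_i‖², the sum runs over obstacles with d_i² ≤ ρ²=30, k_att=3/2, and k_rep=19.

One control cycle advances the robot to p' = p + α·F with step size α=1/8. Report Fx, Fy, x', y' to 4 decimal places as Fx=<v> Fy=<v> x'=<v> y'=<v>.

F_att = 3/2·(g−p) = 3/2·(-18,10) = (-27.0000,15.0000)
o1: d²=16 ≤ ρ²=30; F_rep = 19·(4,0)/16² = (0.2969,0.0000)
F = F_att + ΣF_rep = (-26.7031,15.0000)
p' = p + 1/8·F = (2.6621,2.8750)

Fx=-26.7031 Fy=15.0000 x'=2.6621 y'=2.8750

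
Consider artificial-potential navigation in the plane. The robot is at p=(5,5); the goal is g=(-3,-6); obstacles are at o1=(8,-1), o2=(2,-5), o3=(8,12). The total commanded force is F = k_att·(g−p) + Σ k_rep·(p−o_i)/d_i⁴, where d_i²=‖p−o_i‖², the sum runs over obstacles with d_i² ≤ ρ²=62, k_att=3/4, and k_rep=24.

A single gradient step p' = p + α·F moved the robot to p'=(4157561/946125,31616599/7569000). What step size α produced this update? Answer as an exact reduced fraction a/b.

F_att = 3/4·(g−p) = 3/4·(-8,-11) = (-6.0000,-8.2500)
o1: d²=45 ≤ ρ²=62; F_rep = 24·(-3,6)/45² = (-0.0356,0.0711)
o2: d²=109 > ρ²=62 → inactive
o3: d²=58 ≤ ρ²=62; F_rep = 24·(-3,-7)/58² = (-0.0214,-0.0499)
F = F_att + ΣF_rep = (-6.0570,-8.2288)
Δp = p'−p = (-0.6057,-0.8229); α = Δx/Fx = (-573064/946125) / (-1146128/189225) = 1/10
check: Δy/Fy = (-6228401/7569000) / (-6228401/756900) = 1/10 ✓

α = 1/10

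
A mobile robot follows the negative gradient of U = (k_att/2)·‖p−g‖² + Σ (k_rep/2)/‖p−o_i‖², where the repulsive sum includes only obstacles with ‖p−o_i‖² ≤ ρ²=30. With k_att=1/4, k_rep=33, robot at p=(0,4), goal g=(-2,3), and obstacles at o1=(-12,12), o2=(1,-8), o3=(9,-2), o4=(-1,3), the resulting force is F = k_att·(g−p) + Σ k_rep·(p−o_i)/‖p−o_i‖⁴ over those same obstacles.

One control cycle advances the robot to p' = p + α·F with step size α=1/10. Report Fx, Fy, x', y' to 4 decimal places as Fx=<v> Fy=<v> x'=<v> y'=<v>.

Fx=7.7500 Fy=8.0000 x'=0.7750 y'=4.8000

F_att = 1/4·(g−p) = 1/4·(-2,-1) = (-0.5000,-0.2500)
o1: d²=208 > ρ²=30 → inactive
o2: d²=145 > ρ²=30 → inactive
o3: d²=117 > ρ²=30 → inactive
o4: d²=2 ≤ ρ²=30; F_rep = 33·(1,1)/2² = (8.2500,8.2500)
F = F_att + ΣF_rep = (7.7500,8.0000)
p' = p + 1/10·F = (0.7750,4.8000)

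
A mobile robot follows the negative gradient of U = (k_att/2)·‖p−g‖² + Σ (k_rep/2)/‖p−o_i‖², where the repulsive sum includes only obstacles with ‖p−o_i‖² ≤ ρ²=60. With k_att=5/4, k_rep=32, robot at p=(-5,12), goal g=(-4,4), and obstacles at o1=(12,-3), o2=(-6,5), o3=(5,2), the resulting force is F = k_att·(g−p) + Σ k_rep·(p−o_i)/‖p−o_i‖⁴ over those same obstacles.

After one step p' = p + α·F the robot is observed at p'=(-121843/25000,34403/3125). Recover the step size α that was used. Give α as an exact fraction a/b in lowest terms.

F_att = 5/4·(g−p) = 5/4·(1,-8) = (1.2500,-10.0000)
o1: d²=514 > ρ²=60 → inactive
o2: d²=50 ≤ ρ²=60; F_rep = 32·(1,7)/50² = (0.0128,0.0896)
o3: d²=200 > ρ²=60 → inactive
F = F_att + ΣF_rep = (1.2628,-9.9104)
Δp = p'−p = (0.1263,-0.9910); α = Δx/Fx = (3157/25000) / (3157/2500) = 1/10
check: Δy/Fy = (-3097/3125) / (-6194/625) = 1/10 ✓

α = 1/10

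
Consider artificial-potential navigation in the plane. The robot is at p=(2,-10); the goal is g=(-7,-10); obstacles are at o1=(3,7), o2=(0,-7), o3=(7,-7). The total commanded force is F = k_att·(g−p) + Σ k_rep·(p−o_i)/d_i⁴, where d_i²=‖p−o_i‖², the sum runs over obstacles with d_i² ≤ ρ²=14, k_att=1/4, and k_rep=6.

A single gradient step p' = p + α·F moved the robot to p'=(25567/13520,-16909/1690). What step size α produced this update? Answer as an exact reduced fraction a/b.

α = 1/20

F_att = 1/4·(g−p) = 1/4·(-9,0) = (-2.2500,0.0000)
o1: d²=290 > ρ²=14 → inactive
o2: d²=13 ≤ ρ²=14; F_rep = 6·(2,-3)/13² = (0.0710,-0.1065)
o3: d²=34 > ρ²=14 → inactive
F = F_att + ΣF_rep = (-2.1790,-0.1065)
Δp = p'−p = (-0.1089,-0.0053); α = Δx/Fx = (-1473/13520) / (-1473/676) = 1/20
check: Δy/Fy = (-9/1690) / (-18/169) = 1/20 ✓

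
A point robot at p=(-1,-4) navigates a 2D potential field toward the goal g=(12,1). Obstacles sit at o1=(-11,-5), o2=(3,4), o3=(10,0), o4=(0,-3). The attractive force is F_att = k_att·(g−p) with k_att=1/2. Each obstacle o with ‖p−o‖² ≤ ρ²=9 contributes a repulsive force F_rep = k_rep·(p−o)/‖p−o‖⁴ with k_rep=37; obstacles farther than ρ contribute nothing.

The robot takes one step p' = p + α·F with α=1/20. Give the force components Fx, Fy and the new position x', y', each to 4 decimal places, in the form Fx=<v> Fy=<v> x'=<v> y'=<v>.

F_att = 1/2·(g−p) = 1/2·(13,5) = (6.5000,2.5000)
o1: d²=101 > ρ²=9 → inactive
o2: d²=80 > ρ²=9 → inactive
o3: d²=137 > ρ²=9 → inactive
o4: d²=2 ≤ ρ²=9; F_rep = 37·(-1,-1)/2² = (-9.2500,-9.2500)
F = F_att + ΣF_rep = (-2.7500,-6.7500)
p' = p + 1/20·F = (-1.1375,-4.3375)

Fx=-2.7500 Fy=-6.7500 x'=-1.1375 y'=-4.3375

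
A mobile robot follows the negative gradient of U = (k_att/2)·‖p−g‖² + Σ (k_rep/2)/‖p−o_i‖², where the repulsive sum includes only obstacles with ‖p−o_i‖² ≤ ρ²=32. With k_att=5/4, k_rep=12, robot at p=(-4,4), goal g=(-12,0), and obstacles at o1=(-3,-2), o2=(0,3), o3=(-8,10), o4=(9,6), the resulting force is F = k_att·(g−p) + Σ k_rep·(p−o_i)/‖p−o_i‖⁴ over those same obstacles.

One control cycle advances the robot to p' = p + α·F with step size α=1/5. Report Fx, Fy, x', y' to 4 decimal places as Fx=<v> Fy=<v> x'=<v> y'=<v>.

F_att = 5/4·(g−p) = 5/4·(-8,-4) = (-10.0000,-5.0000)
o1: d²=37 > ρ²=32 → inactive
o2: d²=17 ≤ ρ²=32; F_rep = 12·(-4,1)/17² = (-0.1661,0.0415)
o3: d²=52 > ρ²=32 → inactive
o4: d²=173 > ρ²=32 → inactive
F = F_att + ΣF_rep = (-10.1661,-4.9585)
p' = p + 1/5·F = (-6.0332,3.0083)

Fx=-10.1661 Fy=-4.9585 x'=-6.0332 y'=3.0083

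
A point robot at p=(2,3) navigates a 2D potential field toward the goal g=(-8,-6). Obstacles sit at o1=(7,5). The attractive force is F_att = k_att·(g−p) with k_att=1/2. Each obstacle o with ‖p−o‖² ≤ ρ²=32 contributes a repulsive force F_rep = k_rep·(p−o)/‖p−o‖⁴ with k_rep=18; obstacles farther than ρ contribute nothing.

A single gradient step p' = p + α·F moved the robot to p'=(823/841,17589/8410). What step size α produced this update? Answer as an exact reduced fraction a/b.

α = 1/5

F_att = 1/2·(g−p) = 1/2·(-10,-9) = (-5.0000,-4.5000)
o1: d²=29 ≤ ρ²=32; F_rep = 18·(-5,-2)/29² = (-0.1070,-0.0428)
F = F_att + ΣF_rep = (-5.1070,-4.5428)
Δp = p'−p = (-1.0214,-0.9086); α = Δx/Fx = (-859/841) / (-4295/841) = 1/5
check: Δy/Fy = (-7641/8410) / (-7641/1682) = 1/5 ✓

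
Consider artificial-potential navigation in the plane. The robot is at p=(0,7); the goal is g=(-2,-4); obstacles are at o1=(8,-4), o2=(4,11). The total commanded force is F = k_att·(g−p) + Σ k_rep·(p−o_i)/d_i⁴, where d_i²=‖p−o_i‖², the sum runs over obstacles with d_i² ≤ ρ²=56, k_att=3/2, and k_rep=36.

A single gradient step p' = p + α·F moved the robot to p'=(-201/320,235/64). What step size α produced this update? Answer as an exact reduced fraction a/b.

F_att = 3/2·(g−p) = 3/2·(-2,-11) = (-3.0000,-16.5000)
o1: d²=185 > ρ²=56 → inactive
o2: d²=32 ≤ ρ²=56; F_rep = 36·(-4,-4)/32² = (-0.1406,-0.1406)
F = F_att + ΣF_rep = (-3.1406,-16.6406)
Δp = p'−p = (-0.6281,-3.3281); α = Δx/Fx = (-201/320) / (-201/64) = 1/5
check: Δy/Fy = (-213/64) / (-1065/64) = 1/5 ✓

α = 1/5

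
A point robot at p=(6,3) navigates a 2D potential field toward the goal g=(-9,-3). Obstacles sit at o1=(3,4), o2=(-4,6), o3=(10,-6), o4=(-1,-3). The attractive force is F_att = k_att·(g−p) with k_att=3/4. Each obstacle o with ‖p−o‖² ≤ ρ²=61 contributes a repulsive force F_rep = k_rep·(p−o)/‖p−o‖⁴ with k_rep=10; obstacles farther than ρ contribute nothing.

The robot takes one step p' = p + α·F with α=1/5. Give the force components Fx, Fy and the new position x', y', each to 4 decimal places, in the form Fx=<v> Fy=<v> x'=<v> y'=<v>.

Fx=-10.9500 Fy=-4.6000 x'=3.8100 y'=2.0800

F_att = 3/4·(g−p) = 3/4·(-15,-6) = (-11.2500,-4.5000)
o1: d²=10 ≤ ρ²=61; F_rep = 10·(3,-1)/10² = (0.3000,-0.1000)
o2: d²=109 > ρ²=61 → inactive
o3: d²=97 > ρ²=61 → inactive
o4: d²=85 > ρ²=61 → inactive
F = F_att + ΣF_rep = (-10.9500,-4.6000)
p' = p + 1/5·F = (3.8100,2.0800)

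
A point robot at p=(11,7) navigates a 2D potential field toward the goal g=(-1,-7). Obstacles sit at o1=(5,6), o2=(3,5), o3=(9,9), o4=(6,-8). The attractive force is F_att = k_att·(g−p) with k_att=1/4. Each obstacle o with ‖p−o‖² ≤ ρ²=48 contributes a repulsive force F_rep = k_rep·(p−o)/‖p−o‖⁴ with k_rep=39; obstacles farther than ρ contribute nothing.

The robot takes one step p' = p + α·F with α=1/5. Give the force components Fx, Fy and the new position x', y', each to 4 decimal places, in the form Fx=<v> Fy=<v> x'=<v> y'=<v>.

F_att = 1/4·(g−p) = 1/4·(-12,-14) = (-3.0000,-3.5000)
o1: d²=37 ≤ ρ²=48; F_rep = 39·(6,1)/37² = (0.1709,0.0285)
o2: d²=68 > ρ²=48 → inactive
o3: d²=8 ≤ ρ²=48; F_rep = 39·(2,-2)/8² = (1.2188,-1.2188)
o4: d²=250 > ρ²=48 → inactive
F = F_att + ΣF_rep = (-1.6103,-4.6903)
p' = p + 1/5·F = (10.6779,6.0619)

Fx=-1.6103 Fy=-4.6903 x'=10.6779 y'=6.0619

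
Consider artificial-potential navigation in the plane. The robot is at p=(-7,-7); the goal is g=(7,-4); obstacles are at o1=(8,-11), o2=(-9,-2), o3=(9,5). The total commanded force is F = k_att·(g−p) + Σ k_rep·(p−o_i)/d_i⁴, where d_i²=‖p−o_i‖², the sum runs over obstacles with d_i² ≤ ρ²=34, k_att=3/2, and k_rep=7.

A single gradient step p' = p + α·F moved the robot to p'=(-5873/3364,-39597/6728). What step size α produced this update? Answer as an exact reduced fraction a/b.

F_att = 3/2·(g−p) = 3/2·(14,3) = (21.0000,4.5000)
o1: d²=241 > ρ²=34 → inactive
o2: d²=29 ≤ ρ²=34; F_rep = 7·(2,-5)/29² = (0.0166,-0.0416)
o3: d²=400 > ρ²=34 → inactive
F = F_att + ΣF_rep = (21.0166,4.4584)
Δp = p'−p = (5.2542,1.1146); α = Δx/Fx = (17675/3364) / (17675/841) = 1/4
check: Δy/Fy = (7499/6728) / (7499/1682) = 1/4 ✓

α = 1/4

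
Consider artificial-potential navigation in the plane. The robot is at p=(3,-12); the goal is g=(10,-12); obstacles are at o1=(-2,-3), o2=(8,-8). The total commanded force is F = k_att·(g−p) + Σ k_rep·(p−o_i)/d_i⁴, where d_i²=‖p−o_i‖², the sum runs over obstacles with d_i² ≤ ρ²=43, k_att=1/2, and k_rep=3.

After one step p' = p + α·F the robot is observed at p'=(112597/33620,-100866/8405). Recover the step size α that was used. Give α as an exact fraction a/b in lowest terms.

F_att = 1/2·(g−p) = 1/2·(7,0) = (3.5000,0.0000)
o1: d²=106 > ρ²=43 → inactive
o2: d²=41 ≤ ρ²=43; F_rep = 3·(-5,-4)/41² = (-0.0089,-0.0071)
F = F_att + ΣF_rep = (3.4911,-0.0071)
Δp = p'−p = (0.3491,-0.0007); α = Δx/Fx = (11737/33620) / (11737/3362) = 1/10
check: Δy/Fy = (-6/8405) / (-12/1681) = 1/10 ✓

α = 1/10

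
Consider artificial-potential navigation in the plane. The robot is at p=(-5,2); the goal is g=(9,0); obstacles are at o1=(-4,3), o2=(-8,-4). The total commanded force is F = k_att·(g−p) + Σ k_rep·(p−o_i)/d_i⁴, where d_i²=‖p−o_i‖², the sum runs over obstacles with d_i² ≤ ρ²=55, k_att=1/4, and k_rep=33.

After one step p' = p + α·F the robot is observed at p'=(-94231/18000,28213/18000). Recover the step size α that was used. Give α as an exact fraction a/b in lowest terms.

α = 1/20

F_att = 1/4·(g−p) = 1/4·(14,-2) = (3.5000,-0.5000)
o1: d²=2 ≤ ρ²=55; F_rep = 33·(-1,-1)/2² = (-8.2500,-8.2500)
o2: d²=45 ≤ ρ²=55; F_rep = 33·(3,6)/45² = (0.0489,0.0978)
F = F_att + ΣF_rep = (-4.7011,-8.6522)
Δp = p'−p = (-0.2351,-0.4326); α = Δx/Fx = (-4231/18000) / (-4231/900) = 1/20
check: Δy/Fy = (-7787/18000) / (-7787/900) = 1/20 ✓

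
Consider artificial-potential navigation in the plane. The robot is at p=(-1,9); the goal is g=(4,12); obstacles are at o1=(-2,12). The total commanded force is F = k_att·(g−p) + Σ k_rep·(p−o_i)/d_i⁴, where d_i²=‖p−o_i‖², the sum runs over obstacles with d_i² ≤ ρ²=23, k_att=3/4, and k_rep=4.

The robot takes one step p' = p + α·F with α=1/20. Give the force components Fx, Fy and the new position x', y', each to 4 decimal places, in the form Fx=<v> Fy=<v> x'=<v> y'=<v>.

Fx=3.7900 Fy=2.1300 x'=-0.8105 y'=9.1065

F_att = 3/4·(g−p) = 3/4·(5,3) = (3.7500,2.2500)
o1: d²=10 ≤ ρ²=23; F_rep = 4·(1,-3)/10² = (0.0400,-0.1200)
F = F_att + ΣF_rep = (3.7900,2.1300)
p' = p + 1/20·F = (-0.8105,9.1065)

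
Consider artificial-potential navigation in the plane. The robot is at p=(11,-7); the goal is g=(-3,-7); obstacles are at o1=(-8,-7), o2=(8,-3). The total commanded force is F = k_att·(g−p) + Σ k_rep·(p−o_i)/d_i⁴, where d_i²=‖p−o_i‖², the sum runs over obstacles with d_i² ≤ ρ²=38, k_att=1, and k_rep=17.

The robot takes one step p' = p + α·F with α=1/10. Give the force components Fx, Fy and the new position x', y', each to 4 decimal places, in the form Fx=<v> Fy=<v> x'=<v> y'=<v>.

Fx=-13.9184 Fy=-0.1088 x'=9.6082 y'=-7.0109

F_att = 1·(g−p) = 1·(-14,0) = (-14.0000,0.0000)
o1: d²=361 > ρ²=38 → inactive
o2: d²=25 ≤ ρ²=38; F_rep = 17·(3,-4)/25² = (0.0816,-0.1088)
F = F_att + ΣF_rep = (-13.9184,-0.1088)
p' = p + 1/10·F = (9.6082,-7.0109)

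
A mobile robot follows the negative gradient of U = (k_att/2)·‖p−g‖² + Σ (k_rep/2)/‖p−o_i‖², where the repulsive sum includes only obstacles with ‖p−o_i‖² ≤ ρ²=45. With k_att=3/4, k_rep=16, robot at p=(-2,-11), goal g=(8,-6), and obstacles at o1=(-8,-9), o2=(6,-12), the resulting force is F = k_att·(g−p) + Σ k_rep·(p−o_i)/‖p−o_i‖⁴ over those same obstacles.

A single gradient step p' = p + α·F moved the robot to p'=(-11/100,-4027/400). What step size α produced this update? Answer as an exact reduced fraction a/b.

α = 1/4

F_att = 3/4·(g−p) = 3/4·(10,5) = (7.5000,3.7500)
o1: d²=40 ≤ ρ²=45; F_rep = 16·(6,-2)/40² = (0.0600,-0.0200)
o2: d²=65 > ρ²=45 → inactive
F = F_att + ΣF_rep = (7.5600,3.7300)
Δp = p'−p = (1.8900,0.9325); α = Δx/Fx = (189/100) / (189/25) = 1/4
check: Δy/Fy = (373/400) / (373/100) = 1/4 ✓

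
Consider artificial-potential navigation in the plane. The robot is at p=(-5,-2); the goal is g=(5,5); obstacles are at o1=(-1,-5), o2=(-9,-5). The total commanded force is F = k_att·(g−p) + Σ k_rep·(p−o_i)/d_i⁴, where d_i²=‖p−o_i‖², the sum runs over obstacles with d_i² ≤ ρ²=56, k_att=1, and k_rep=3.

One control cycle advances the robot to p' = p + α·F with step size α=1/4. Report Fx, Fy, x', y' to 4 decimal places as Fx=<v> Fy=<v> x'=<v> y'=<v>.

Fx=10.0000 Fy=7.0288 x'=-2.5000 y'=-0.2428

F_att = 1·(g−p) = 1·(10,7) = (10.0000,7.0000)
o1: d²=25 ≤ ρ²=56; F_rep = 3·(-4,3)/25² = (-0.0192,0.0144)
o2: d²=25 ≤ ρ²=56; F_rep = 3·(4,3)/25² = (0.0192,0.0144)
F = F_att + ΣF_rep = (10.0000,7.0288)
p' = p + 1/4·F = (-2.5000,-0.2428)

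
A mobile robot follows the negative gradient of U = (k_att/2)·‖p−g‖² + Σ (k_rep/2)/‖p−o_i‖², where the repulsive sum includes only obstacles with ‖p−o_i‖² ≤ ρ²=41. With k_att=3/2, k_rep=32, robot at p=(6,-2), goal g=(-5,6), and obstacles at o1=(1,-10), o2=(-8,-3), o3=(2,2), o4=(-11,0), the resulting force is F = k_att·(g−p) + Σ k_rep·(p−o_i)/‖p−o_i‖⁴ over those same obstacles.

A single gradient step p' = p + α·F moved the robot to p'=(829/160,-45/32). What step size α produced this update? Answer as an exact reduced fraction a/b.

F_att = 3/2·(g−p) = 3/2·(-11,8) = (-16.5000,12.0000)
o1: d²=89 > ρ²=41 → inactive
o2: d²=197 > ρ²=41 → inactive
o3: d²=32 ≤ ρ²=41; F_rep = 32·(4,-4)/32² = (0.1250,-0.1250)
o4: d²=293 > ρ²=41 → inactive
F = F_att + ΣF_rep = (-16.3750,11.8750)
Δp = p'−p = (-0.8187,0.5938); α = Δx/Fx = (-131/160) / (-131/8) = 1/20
check: Δy/Fy = (19/32) / (95/8) = 1/20 ✓

α = 1/20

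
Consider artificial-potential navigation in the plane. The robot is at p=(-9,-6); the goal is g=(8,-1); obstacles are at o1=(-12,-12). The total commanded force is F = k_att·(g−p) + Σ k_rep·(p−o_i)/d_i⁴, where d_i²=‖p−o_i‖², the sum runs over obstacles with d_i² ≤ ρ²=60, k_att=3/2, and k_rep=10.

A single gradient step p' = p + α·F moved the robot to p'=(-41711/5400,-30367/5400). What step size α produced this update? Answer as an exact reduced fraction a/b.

F_att = 3/2·(g−p) = 3/2·(17,5) = (25.5000,7.5000)
o1: d²=45 ≤ ρ²=60; F_rep = 10·(3,6)/45² = (0.0148,0.0296)
F = F_att + ΣF_rep = (25.5148,7.5296)
Δp = p'−p = (1.2757,0.3765); α = Δx/Fx = (6889/5400) / (6889/270) = 1/20
check: Δy/Fy = (2033/5400) / (2033/270) = 1/20 ✓

α = 1/20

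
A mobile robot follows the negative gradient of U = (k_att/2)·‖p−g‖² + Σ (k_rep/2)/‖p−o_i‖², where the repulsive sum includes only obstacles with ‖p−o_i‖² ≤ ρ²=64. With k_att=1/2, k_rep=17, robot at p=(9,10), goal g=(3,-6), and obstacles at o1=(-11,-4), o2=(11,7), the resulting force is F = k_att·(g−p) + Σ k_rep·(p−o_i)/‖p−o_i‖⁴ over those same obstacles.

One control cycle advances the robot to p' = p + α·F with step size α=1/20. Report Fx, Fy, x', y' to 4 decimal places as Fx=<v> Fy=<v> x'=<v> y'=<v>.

F_att = 1/2·(g−p) = 1/2·(-6,-16) = (-3.0000,-8.0000)
o1: d²=596 > ρ²=64 → inactive
o2: d²=13 ≤ ρ²=64; F_rep = 17·(-2,3)/13² = (-0.2012,0.3018)
F = F_att + ΣF_rep = (-3.2012,-7.6982)
p' = p + 1/20·F = (8.8399,9.6151)

Fx=-3.2012 Fy=-7.6982 x'=8.8399 y'=9.6151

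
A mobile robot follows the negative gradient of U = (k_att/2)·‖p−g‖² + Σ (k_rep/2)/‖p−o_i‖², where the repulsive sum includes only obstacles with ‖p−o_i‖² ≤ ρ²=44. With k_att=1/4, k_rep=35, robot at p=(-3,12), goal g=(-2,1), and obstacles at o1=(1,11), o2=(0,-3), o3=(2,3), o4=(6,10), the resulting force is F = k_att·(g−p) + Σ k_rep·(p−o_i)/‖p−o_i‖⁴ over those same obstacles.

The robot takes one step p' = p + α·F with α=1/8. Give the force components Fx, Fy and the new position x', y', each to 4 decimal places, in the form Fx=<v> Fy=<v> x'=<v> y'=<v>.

Fx=-0.2344 Fy=-2.6289 x'=-3.0293 y'=11.6714

F_att = 1/4·(g−p) = 1/4·(1,-11) = (0.2500,-2.7500)
o1: d²=17 ≤ ρ²=44; F_rep = 35·(-4,1)/17² = (-0.4844,0.1211)
o2: d²=234 > ρ²=44 → inactive
o3: d²=106 > ρ²=44 → inactive
o4: d²=85 > ρ²=44 → inactive
F = F_att + ΣF_rep = (-0.2344,-2.6289)
p' = p + 1/8·F = (-3.0293,11.6714)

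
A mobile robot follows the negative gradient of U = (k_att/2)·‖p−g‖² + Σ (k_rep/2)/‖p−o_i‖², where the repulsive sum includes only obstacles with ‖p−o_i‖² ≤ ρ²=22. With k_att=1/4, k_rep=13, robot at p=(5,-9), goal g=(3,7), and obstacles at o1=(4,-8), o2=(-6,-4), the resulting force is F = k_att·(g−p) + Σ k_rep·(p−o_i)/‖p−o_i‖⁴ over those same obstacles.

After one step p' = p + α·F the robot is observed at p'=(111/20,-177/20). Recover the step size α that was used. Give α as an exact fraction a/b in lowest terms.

F_att = 1/4·(g−p) = 1/4·(-2,16) = (-0.5000,4.0000)
o1: d²=2 ≤ ρ²=22; F_rep = 13·(1,-1)/2² = (3.2500,-3.2500)
o2: d²=146 > ρ²=22 → inactive
F = F_att + ΣF_rep = (2.7500,0.7500)
Δp = p'−p = (0.5500,0.1500); α = Δx/Fx = (11/20) / (11/4) = 1/5
check: Δy/Fy = (3/20) / (3/4) = 1/5 ✓

α = 1/5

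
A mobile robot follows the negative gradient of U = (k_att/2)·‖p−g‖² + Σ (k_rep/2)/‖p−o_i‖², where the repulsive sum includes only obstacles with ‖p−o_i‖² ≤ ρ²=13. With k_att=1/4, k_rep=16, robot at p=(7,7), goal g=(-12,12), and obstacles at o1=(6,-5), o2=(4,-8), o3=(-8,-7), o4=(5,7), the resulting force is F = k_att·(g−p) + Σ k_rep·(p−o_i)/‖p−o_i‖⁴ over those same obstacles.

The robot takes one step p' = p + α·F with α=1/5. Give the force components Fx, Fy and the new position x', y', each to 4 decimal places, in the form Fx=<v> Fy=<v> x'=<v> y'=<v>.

F_att = 1/4·(g−p) = 1/4·(-19,5) = (-4.7500,1.2500)
o1: d²=145 > ρ²=13 → inactive
o2: d²=234 > ρ²=13 → inactive
o3: d²=421 > ρ²=13 → inactive
o4: d²=4 ≤ ρ²=13; F_rep = 16·(2,0)/4² = (2.0000,0.0000)
F = F_att + ΣF_rep = (-2.7500,1.2500)
p' = p + 1/5·F = (6.4500,7.2500)

Fx=-2.7500 Fy=1.2500 x'=6.4500 y'=7.2500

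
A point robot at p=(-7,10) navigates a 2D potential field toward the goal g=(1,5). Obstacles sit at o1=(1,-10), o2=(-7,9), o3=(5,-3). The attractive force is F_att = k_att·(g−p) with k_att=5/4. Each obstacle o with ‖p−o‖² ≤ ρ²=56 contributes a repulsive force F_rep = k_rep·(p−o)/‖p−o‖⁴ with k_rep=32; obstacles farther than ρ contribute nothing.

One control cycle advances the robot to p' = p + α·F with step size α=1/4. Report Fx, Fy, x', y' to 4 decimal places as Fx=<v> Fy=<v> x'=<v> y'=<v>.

Fx=10.0000 Fy=25.7500 x'=-4.5000 y'=16.4375

F_att = 5/4·(g−p) = 5/4·(8,-5) = (10.0000,-6.2500)
o1: d²=464 > ρ²=56 → inactive
o2: d²=1 ≤ ρ²=56; F_rep = 32·(0,1)/1² = (0.0000,32.0000)
o3: d²=313 > ρ²=56 → inactive
F = F_att + ΣF_rep = (10.0000,25.7500)
p' = p + 1/4·F = (-4.5000,16.4375)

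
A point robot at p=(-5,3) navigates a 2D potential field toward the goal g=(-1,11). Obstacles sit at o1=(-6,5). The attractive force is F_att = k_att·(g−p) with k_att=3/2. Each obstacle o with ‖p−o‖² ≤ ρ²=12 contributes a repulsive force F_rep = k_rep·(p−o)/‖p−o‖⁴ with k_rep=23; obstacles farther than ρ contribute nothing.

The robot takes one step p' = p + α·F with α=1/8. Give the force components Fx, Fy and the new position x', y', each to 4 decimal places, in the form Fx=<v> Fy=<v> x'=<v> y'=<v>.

Fx=6.9200 Fy=10.1600 x'=-4.1350 y'=4.2700

F_att = 3/2·(g−p) = 3/2·(4,8) = (6.0000,12.0000)
o1: d²=5 ≤ ρ²=12; F_rep = 23·(1,-2)/5² = (0.9200,-1.8400)
F = F_att + ΣF_rep = (6.9200,10.1600)
p' = p + 1/8·F = (-4.1350,4.2700)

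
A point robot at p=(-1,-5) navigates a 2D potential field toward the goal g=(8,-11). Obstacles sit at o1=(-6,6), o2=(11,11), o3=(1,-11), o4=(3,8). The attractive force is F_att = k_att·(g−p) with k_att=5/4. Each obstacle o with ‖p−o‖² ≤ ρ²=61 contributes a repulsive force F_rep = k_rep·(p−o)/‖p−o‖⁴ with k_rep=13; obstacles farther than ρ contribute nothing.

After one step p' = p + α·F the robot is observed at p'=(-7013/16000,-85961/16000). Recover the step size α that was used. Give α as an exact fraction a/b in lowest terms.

α = 1/20

F_att = 5/4·(g−p) = 5/4·(9,-6) = (11.2500,-7.5000)
o1: d²=146 > ρ²=61 → inactive
o2: d²=400 > ρ²=61 → inactive
o3: d²=40 ≤ ρ²=61; F_rep = 13·(-2,6)/40² = (-0.0163,0.0488)
o4: d²=185 > ρ²=61 → inactive
F = F_att + ΣF_rep = (11.2338,-7.4512)
Δp = p'−p = (0.5617,-0.3726); α = Δx/Fx = (8987/16000) / (8987/800) = 1/20
check: Δy/Fy = (-5961/16000) / (-5961/800) = 1/20 ✓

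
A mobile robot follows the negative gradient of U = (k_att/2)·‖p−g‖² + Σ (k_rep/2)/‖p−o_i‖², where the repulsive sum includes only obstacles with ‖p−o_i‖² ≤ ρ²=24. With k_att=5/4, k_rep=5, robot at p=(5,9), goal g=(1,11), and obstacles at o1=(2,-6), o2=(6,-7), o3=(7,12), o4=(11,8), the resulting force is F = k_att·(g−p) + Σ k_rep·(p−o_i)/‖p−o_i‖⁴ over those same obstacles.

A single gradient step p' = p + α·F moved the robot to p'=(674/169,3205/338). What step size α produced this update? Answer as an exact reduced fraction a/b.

F_att = 5/4·(g−p) = 5/4·(-4,2) = (-5.0000,2.5000)
o1: d²=234 > ρ²=24 → inactive
o2: d²=257 > ρ²=24 → inactive
o3: d²=13 ≤ ρ²=24; F_rep = 5·(-2,-3)/13² = (-0.0592,-0.0888)
o4: d²=37 > ρ²=24 → inactive
F = F_att + ΣF_rep = (-5.0592,2.4112)
Δp = p'−p = (-1.0118,0.4822); α = Δx/Fx = (-171/169) / (-855/169) = 1/5
check: Δy/Fy = (163/338) / (815/338) = 1/5 ✓

α = 1/5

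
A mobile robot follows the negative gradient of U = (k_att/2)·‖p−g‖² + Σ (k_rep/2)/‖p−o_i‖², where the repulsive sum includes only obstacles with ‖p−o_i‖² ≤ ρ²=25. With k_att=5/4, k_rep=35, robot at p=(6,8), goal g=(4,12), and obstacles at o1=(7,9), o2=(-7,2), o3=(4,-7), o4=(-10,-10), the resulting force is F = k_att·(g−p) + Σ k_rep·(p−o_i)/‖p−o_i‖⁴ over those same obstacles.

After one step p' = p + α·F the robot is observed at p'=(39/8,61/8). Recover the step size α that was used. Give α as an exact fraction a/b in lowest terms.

F_att = 5/4·(g−p) = 5/4·(-2,4) = (-2.5000,5.0000)
o1: d²=2 ≤ ρ²=25; F_rep = 35·(-1,-1)/2² = (-8.7500,-8.7500)
o2: d²=205 > ρ²=25 → inactive
o3: d²=229 > ρ²=25 → inactive
o4: d²=580 > ρ²=25 → inactive
F = F_att + ΣF_rep = (-11.2500,-3.7500)
Δp = p'−p = (-1.1250,-0.3750); α = Δx/Fx = (-9/8) / (-45/4) = 1/10
check: Δy/Fy = (-3/8) / (-15/4) = 1/10 ✓

α = 1/10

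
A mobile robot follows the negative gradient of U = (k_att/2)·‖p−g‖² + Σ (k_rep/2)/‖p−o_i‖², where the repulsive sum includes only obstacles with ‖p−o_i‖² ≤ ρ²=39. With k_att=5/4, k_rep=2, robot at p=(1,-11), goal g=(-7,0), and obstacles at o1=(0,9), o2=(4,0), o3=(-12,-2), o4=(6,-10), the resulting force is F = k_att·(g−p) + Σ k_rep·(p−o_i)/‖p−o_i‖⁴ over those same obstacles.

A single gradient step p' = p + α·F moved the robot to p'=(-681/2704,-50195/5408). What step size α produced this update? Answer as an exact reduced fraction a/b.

α = 1/8

F_att = 5/4·(g−p) = 5/4·(-8,11) = (-10.0000,13.7500)
o1: d²=401 > ρ²=39 → inactive
o2: d²=130 > ρ²=39 → inactive
o3: d²=250 > ρ²=39 → inactive
o4: d²=26 ≤ ρ²=39; F_rep = 2·(-5,-1)/26² = (-0.0148,-0.0030)
F = F_att + ΣF_rep = (-10.0148,13.7470)
Δp = p'−p = (-1.2518,1.7184); α = Δx/Fx = (-3385/2704) / (-3385/338) = 1/8
check: Δy/Fy = (9293/5408) / (9293/676) = 1/8 ✓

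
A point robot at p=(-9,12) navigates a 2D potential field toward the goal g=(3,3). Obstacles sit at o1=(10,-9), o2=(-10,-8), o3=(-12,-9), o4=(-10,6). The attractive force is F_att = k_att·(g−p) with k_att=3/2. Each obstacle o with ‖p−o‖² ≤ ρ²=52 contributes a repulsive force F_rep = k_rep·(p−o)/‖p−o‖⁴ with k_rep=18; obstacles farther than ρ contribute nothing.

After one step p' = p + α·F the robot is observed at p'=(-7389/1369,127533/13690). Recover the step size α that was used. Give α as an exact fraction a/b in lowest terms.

F_att = 3/2·(g−p) = 3/2·(12,-9) = (18.0000,-13.5000)
o1: d²=802 > ρ²=52 → inactive
o2: d²=401 > ρ²=52 → inactive
o3: d²=450 > ρ²=52 → inactive
o4: d²=37 ≤ ρ²=52; F_rep = 18·(1,6)/37² = (0.0131,0.0789)
F = F_att + ΣF_rep = (18.0131,-13.4211)
Δp = p'−p = (3.6026,-2.6842); α = Δx/Fx = (4932/1369) / (24660/1369) = 1/5
check: Δy/Fy = (-36747/13690) / (-36747/2738) = 1/5 ✓

α = 1/5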